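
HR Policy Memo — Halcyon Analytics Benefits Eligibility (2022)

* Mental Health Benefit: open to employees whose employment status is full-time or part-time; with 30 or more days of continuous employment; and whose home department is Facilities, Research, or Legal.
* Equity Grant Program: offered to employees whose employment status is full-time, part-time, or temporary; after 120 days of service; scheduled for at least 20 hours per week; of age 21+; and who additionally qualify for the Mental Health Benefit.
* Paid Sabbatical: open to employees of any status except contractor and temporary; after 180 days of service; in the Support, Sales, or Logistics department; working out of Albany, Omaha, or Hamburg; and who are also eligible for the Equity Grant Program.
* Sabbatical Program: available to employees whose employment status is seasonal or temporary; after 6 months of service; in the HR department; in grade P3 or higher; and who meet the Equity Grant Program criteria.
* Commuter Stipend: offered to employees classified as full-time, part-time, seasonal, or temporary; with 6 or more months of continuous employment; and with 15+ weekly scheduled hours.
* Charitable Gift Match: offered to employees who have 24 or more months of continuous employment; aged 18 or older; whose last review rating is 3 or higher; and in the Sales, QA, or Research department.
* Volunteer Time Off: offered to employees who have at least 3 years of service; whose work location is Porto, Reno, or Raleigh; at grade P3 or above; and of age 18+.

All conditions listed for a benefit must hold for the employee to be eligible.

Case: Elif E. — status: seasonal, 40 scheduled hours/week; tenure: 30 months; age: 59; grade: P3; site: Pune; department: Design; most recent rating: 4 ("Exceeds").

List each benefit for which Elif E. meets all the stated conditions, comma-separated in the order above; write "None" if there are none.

Mental Health Benefit — status seasonal ✗ (requires full-time or part-time) → not eligible.
Equity Grant Program — status seasonal ✗ (requires full-time, part-time, or temporary) → not eligible.
Paid Sabbatical — status seasonal ✓ (not excluded); service 30 months ≥ 180 days ✓; dept Design ✗ → not eligible.
Sabbatical Program — status seasonal ✓; service 30 months ≥ 6 months ✓; dept Design ✗ → not eligible.
Commuter Stipend — status seasonal ✓; service 30 months ≥ 6 months ✓; 40 hrs/wk ≥ 15 ✓ → eligible.
Charitable Gift Match — service 30 months ≥ 24 months ✓; age 59 ≥ 18 ✓; rating 4 ≥ 3 ✓; dept Design ✗ → not eligible.
Volunteer Time Off — service 30 months < 3 years (≈1095 days) ✗ → not eligible.

Commuter Stipend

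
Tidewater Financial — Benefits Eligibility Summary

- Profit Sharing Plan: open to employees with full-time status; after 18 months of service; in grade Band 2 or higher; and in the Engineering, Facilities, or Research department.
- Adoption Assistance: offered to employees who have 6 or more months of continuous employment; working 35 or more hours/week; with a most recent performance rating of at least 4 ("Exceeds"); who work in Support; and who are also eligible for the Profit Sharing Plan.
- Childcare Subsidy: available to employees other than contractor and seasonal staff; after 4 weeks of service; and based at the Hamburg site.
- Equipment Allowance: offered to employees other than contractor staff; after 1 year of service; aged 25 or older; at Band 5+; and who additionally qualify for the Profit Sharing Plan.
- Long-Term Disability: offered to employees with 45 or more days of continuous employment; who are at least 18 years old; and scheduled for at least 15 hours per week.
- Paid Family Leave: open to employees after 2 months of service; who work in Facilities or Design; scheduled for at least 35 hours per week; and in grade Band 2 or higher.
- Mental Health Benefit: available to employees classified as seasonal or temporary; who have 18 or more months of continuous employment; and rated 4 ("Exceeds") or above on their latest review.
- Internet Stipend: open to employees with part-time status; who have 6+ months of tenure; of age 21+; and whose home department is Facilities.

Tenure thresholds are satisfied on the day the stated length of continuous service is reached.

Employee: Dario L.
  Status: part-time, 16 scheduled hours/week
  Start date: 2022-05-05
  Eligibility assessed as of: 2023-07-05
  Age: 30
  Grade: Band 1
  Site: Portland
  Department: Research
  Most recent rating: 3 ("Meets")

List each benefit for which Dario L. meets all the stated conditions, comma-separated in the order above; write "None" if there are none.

Long-Term Disability

Service from 2022-05-05 to 2023-07-05: 426 days.
Profit Sharing Plan — status part-time ✗ (requires full-time) → not eligible.
Adoption Assistance — service 426 days ≥ 6 months (≈180 days) ✓; 16 hrs/wk < 35 ✗ → not eligible.
Childcare Subsidy — status part-time ✓ (not excluded); service 426 days ≥ 4 weeks (≈28 days) ✓; site Portland ✗ (not Hamburg) → not eligible.
Equipment Allowance — status part-time ✓ (not excluded); service 426 days ≥ 1 year (≈365 days) ✓; age 30 ≥ 25 ✓; grade Band 1 < Band 5 ✗ → not eligible.
Long-Term Disability — service 426 days ≥ 45 days ✓; age 30 ≥ 18 ✓; 16 hrs/wk ≥ 15 ✓ → eligible.
Paid Family Leave — service 426 days ≥ 2 months (≈60 days) ✓; dept Research ✗ → not eligible.
Mental Health Benefit — status part-time ✗ (requires seasonal or temporary) → not eligible.
Internet Stipend — status part-time ✓; service 426 days ≥ 6 months (≈180 days) ✓; age 30 ≥ 21 ✓; dept Research ✗ → not eligible.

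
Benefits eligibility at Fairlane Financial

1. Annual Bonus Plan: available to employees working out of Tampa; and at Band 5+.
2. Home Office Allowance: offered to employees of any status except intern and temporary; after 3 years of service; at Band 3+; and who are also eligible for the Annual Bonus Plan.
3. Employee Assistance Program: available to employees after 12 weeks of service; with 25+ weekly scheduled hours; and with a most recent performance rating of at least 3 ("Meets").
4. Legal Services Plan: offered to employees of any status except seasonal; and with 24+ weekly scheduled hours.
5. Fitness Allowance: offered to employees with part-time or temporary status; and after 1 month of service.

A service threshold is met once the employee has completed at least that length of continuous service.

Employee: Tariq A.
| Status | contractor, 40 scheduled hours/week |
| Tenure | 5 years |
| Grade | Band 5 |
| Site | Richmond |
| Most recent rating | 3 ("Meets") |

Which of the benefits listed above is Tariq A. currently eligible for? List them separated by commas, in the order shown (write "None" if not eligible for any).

Employee Assistance Program, Legal Services Plan

Annual Bonus Plan — site Richmond ✗ (not Tampa) → not eligible.
Home Office Allowance — status contractor ✓ (not excluded); service 5 years ≥ 3 years ✓; grade Band 5 ≥ Band 3 ✓; not eligible for Annual Bonus Plan ✗ → not eligible.
Employee Assistance Program — service 5 years ≥ 12 weeks (≈84 days) ✓; 40 hrs/wk ≥ 25 ✓; rating 3 ≥ 3 ✓ → eligible.
Legal Services Plan — status contractor ✓ (not excluded); 40 hrs/wk ≥ 24 ✓ → eligible.
Fitness Allowance — status contractor ✗ (requires part-time or temporary) → not eligible.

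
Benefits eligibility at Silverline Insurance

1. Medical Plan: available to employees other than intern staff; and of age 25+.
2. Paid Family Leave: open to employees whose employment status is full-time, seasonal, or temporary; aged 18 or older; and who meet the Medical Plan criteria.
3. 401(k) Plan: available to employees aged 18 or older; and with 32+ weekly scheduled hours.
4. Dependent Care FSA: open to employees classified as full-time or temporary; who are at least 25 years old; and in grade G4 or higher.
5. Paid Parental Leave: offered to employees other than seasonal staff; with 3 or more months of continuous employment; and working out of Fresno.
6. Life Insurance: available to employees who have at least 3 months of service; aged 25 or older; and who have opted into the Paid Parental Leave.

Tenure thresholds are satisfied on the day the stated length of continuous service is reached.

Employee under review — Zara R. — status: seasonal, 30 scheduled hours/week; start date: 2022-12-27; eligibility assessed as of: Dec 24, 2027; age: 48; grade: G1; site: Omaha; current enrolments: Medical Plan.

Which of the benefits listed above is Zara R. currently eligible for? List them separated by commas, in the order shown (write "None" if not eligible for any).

Service from 2022-12-27 to Dec 24, 2027: 1823 days.
Medical Plan — status seasonal ✓ (not excluded); age 48 ≥ 25 ✓ → eligible.
Paid Family Leave — status seasonal ✓; age 48 ≥ 18 ✓; eligible for Medical Plan ✓ → eligible.
401(k) Plan — age 48 ≥ 18 ✓; 30 hrs/wk < 32 ✗ → not eligible.
Dependent Care FSA — status seasonal ✗ (requires full-time or temporary) → not eligible.
Paid Parental Leave — status seasonal ✗ (excluded) → not eligible.
Life Insurance — service 1823 days ≥ 3 months (≈90 days) ✓; age 48 ≥ 25 ✓; not enrolled in Paid Parental Leave ✗ → not eligible.

Medical Plan, Paid Family Leave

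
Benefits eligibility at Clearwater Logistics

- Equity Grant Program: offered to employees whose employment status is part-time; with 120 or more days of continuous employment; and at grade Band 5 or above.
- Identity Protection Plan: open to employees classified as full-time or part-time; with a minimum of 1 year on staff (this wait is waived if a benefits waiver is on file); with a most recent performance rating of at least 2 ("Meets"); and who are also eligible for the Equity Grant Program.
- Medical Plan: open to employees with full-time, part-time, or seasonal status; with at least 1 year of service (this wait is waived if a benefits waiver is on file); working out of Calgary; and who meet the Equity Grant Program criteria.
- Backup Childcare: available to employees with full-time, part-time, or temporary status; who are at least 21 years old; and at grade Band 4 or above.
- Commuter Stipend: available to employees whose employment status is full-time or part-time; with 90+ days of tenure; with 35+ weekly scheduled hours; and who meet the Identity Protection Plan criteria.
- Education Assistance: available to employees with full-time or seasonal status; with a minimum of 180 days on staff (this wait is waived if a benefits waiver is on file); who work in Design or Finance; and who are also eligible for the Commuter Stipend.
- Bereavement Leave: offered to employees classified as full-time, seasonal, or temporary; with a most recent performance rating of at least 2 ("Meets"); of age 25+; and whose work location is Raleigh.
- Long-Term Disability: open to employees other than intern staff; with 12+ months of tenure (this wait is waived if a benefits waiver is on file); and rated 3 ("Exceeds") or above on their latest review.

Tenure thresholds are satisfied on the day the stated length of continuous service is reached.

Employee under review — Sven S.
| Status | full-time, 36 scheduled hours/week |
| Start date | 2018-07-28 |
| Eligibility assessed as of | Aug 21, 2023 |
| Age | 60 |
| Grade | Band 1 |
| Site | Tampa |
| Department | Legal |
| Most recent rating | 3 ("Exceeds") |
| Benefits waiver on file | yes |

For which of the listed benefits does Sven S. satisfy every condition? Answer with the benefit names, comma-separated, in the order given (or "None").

Long-Term Disability

Service from 2018-07-28 to Aug 21, 2023: 1850 days.
Equity Grant Program — status full-time ✗ (requires part-time) → not eligible.
Identity Protection Plan — status full-time ✓; benefits waiver on file ✓; rating 3 ≥ 2 ✓; not eligible for Equity Grant Program ✗ → not eligible.
Medical Plan — status full-time ✓; benefits waiver on file ✓; site Tampa ✗ (not Calgary) → not eligible.
Backup Childcare — status full-time ✓; age 60 ≥ 21 ✓; grade Band 1 < Band 4 ✗ → not eligible.
Commuter Stipend — status full-time ✓; service 1850 days ≥ 90 days ✓; 36 hrs/wk ≥ 35 ✓; not eligible for Identity Protection Plan ✗ → not eligible.
Education Assistance — status full-time ✓; benefits waiver on file ✓; dept Legal ✗ → not eligible.
Bereavement Leave — status full-time ✓; rating 3 ≥ 2 ✓; age 60 ≥ 25 ✓; site Tampa ✗ (not Raleigh) → not eligible.
Long-Term Disability — status full-time ✓ (not excluded); benefits waiver on file ✓; rating 3 ≥ 3 ✓ → eligible.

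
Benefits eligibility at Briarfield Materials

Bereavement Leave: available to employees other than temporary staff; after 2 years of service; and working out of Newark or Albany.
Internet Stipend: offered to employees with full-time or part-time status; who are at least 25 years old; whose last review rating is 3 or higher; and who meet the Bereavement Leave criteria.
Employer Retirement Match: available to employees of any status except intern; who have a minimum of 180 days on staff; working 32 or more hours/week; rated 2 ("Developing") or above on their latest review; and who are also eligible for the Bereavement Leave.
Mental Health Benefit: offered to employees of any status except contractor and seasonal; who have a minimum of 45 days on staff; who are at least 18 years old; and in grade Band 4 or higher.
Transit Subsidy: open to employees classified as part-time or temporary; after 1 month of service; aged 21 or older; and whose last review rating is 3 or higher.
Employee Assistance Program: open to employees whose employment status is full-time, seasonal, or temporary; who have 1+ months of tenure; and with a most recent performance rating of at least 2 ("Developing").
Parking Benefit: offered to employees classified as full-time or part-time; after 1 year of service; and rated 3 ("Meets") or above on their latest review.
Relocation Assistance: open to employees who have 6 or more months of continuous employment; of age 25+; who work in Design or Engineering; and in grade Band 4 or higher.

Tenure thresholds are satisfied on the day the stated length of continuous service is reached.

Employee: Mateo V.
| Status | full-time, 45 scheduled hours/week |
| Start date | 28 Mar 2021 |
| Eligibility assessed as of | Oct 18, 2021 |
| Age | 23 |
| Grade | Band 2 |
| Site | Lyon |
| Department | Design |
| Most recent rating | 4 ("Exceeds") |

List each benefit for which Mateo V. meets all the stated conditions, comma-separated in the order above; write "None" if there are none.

Employee Assistance Program

Service from 28 Mar 2021 to Oct 18, 2021: 204 days.
Bereavement Leave — status full-time ✓ (not excluded); service 204 days < 2 years (≈730 days) ✗ → not eligible.
Internet Stipend — status full-time ✓; age 23 < 25 ✗ → not eligible.
Employer Retirement Match — status full-time ✓ (not excluded); service 204 days ≥ 180 days ✓; 45 hrs/wk ≥ 32 ✓; rating 4 ≥ 2 ✓; not eligible for Bereavement Leave ✗ → not eligible.
Mental Health Benefit — status full-time ✓ (not excluded); service 204 days ≥ 45 days ✓; age 23 ≥ 18 ✓; grade Band 2 < Band 4 ✗ → not eligible.
Transit Subsidy — status full-time ✗ (requires part-time or temporary) → not eligible.
Employee Assistance Program — status full-time ✓; service 204 days ≥ 1 month (≈30 days) ✓; rating 4 ≥ 2 ✓ → eligible.
Parking Benefit — status full-time ✓; service 204 days < 1 year (≈365 days) ✗ → not eligible.
Relocation Assistance — service 204 days ≥ 6 months (≈180 days) ✓; age 23 < 25 ✗ → not eligible.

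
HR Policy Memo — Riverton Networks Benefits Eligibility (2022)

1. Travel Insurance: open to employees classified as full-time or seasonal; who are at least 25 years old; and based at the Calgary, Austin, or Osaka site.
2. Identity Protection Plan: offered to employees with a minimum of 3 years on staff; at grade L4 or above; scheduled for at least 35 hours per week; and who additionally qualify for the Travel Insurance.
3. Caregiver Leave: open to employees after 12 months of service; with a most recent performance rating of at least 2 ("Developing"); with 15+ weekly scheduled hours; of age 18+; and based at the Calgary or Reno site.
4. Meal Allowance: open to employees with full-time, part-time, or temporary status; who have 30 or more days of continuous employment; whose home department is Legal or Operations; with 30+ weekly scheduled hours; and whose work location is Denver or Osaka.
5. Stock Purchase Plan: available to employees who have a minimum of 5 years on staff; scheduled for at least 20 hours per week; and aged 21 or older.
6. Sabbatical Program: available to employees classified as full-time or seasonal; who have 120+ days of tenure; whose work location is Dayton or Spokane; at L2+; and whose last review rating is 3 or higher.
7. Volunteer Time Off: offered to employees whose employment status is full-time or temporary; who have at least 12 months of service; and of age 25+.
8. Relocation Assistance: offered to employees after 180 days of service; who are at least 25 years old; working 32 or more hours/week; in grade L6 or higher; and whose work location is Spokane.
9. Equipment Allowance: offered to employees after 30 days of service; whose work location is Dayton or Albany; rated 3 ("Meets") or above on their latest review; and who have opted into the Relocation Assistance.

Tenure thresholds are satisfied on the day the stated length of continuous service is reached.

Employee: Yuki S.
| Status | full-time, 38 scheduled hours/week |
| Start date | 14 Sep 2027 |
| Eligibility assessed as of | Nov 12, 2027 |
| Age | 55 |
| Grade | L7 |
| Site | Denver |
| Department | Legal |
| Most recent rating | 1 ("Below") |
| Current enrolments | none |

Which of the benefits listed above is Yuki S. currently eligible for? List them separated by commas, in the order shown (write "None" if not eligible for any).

Service from 14 Sep 2027 to Nov 12, 2027: 59 days.
Travel Insurance — status full-time ✓; age 55 ≥ 25 ✓; site Denver ✗ (not Calgary, Austin, or Osaka) → not eligible.
Identity Protection Plan — service 59 days < 3 years (≈1095 days) ✗ → not eligible.
Caregiver Leave — service 59 days < 12 months (≈360 days) ✗ → not eligible.
Meal Allowance — status full-time ✓; service 59 days ≥ 30 days ✓; dept Legal ✓; 38 hrs/wk ≥ 30 ✓; site Denver ✓ → eligible.
Stock Purchase Plan — service 59 days < 5 years (≈1825 days) ✗ → not eligible.
Sabbatical Program — status full-time ✓; service 59 days < 120 days ✗ → not eligible.
Volunteer Time Off — status full-time ✓; service 59 days < 12 months (≈360 days) ✗ → not eligible.
Relocation Assistance — service 59 days < 180 days ✗ → not eligible.
Equipment Allowance — service 59 days ≥ 30 days ✓; site Denver ✗ (not Dayton or Albany) → not eligible.

Meal Allowance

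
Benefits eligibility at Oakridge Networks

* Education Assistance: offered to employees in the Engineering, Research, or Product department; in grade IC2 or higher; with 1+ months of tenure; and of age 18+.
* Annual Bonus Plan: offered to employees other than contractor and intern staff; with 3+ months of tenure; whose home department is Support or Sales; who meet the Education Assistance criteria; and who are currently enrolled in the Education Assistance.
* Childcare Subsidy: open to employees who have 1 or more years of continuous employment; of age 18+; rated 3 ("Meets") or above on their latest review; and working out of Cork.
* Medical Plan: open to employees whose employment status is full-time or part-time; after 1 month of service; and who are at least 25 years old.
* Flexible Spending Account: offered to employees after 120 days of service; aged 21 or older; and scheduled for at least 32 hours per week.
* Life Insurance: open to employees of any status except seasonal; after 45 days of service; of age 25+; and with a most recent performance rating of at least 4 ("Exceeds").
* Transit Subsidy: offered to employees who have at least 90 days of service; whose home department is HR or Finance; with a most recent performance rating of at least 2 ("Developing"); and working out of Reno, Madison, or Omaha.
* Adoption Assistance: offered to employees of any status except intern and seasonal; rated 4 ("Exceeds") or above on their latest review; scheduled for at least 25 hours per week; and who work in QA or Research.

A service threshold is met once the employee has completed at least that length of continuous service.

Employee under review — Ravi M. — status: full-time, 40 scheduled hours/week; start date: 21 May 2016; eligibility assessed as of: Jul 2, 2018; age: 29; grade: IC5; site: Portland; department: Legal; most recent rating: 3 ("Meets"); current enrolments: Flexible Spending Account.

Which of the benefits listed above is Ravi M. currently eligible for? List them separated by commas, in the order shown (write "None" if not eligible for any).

Medical Plan, Flexible Spending Account

Service from 21 May 2016 to Jul 2, 2018: 772 days.
Education Assistance — dept Legal ✗ → not eligible.
Annual Bonus Plan — status full-time ✓ (not excluded); service 772 days ≥ 3 months (≈90 days) ✓; dept Legal ✗ → not eligible.
Childcare Subsidy — service 772 days ≥ 1 year (≈365 days) ✓; age 29 ≥ 18 ✓; rating 3 ≥ 3 ✓; site Portland ✗ (not Cork) → not eligible.
Medical Plan — status full-time ✓; service 772 days ≥ 1 month (≈30 days) ✓; age 29 ≥ 25 ✓ → eligible.
Flexible Spending Account — service 772 days ≥ 120 days ✓; age 29 ≥ 21 ✓; 40 hrs/wk ≥ 32 ✓ → eligible.
Life Insurance — status full-time ✓ (not excluded); service 772 days ≥ 45 days ✓; age 29 ≥ 25 ✓; rating 3 < 4 ✗ → not eligible.
Transit Subsidy — service 772 days ≥ 90 days ✓; dept Legal ✗ → not eligible.
Adoption Assistance — status full-time ✓ (not excluded); rating 3 < 4 ✗ → not eligible.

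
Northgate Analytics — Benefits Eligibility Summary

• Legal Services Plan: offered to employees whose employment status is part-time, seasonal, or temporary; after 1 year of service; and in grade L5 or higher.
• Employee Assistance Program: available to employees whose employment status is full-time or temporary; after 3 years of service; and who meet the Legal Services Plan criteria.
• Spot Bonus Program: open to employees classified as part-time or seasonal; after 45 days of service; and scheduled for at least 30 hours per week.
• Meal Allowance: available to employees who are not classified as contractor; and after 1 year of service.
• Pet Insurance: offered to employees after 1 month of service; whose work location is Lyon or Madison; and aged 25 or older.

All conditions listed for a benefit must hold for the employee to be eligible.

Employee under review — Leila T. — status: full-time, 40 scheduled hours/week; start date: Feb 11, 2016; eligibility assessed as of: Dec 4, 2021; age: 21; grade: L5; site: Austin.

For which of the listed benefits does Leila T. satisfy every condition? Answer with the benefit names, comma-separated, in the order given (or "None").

Service from Feb 11, 2016 to Dec 4, 2021: 2123 days.
Legal Services Plan — status full-time ✗ (requires part-time, seasonal, or temporary) → not eligible.
Employee Assistance Program — status full-time ✓; service 2123 days ≥ 3 years (≈1095 days) ✓; not eligible for Legal Services Plan ✗ → not eligible.
Spot Bonus Program — status full-time ✗ (requires part-time or seasonal) → not eligible.
Meal Allowance — status full-time ✓ (not excluded); service 2123 days ≥ 1 year (≈365 days) ✓ → eligible.
Pet Insurance — service 2123 days ≥ 1 month (≈30 days) ✓; site Austin ✗ (not Lyon or Madison) → not eligible.

Meal Allowance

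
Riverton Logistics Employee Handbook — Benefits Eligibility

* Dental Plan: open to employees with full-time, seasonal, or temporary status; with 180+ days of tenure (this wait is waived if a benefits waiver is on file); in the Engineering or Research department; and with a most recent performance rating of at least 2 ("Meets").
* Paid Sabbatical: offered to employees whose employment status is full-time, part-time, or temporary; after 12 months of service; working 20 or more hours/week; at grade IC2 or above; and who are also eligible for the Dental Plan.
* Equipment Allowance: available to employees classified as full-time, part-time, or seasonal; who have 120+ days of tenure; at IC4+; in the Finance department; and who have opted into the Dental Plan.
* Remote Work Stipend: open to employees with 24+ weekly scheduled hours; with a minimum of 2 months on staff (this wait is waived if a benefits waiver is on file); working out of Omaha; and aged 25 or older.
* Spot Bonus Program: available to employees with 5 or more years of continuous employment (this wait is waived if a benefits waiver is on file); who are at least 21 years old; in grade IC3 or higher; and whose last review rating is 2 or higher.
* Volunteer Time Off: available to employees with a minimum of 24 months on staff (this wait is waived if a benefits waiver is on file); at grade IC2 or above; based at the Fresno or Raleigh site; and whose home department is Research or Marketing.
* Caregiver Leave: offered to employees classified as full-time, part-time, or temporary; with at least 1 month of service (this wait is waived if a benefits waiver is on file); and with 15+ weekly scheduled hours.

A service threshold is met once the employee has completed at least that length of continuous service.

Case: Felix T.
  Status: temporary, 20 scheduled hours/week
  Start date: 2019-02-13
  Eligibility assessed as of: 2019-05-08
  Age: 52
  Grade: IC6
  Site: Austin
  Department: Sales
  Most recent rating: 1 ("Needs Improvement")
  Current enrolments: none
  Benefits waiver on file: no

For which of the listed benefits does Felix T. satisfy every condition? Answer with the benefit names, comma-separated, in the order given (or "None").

Service from 2019-02-13 to 2019-05-08: 84 days.
Dental Plan — status temporary ✓; no waiver, service 84 days < 180 days ✗ → not eligible.
Paid Sabbatical — status temporary ✓; service 84 days < 12 months (≈360 days) ✗ → not eligible.
Equipment Allowance — status temporary ✗ (requires full-time, part-time, or seasonal) → not eligible.
Remote Work Stipend — 20 hrs/wk < 24 ✗ → not eligible.
Spot Bonus Program — no waiver, service 84 days < 5 years (≈1825 days) ✗ → not eligible.
Volunteer Time Off — no waiver, service 84 days < 24 months (≈720 days) ✗ → not eligible.
Caregiver Leave — status temporary ✓; no waiver, service 84 days ≥ 1 month (≈30 days) ✓; 20 hrs/wk ≥ 15 ✓ → eligible.

Caregiver Leave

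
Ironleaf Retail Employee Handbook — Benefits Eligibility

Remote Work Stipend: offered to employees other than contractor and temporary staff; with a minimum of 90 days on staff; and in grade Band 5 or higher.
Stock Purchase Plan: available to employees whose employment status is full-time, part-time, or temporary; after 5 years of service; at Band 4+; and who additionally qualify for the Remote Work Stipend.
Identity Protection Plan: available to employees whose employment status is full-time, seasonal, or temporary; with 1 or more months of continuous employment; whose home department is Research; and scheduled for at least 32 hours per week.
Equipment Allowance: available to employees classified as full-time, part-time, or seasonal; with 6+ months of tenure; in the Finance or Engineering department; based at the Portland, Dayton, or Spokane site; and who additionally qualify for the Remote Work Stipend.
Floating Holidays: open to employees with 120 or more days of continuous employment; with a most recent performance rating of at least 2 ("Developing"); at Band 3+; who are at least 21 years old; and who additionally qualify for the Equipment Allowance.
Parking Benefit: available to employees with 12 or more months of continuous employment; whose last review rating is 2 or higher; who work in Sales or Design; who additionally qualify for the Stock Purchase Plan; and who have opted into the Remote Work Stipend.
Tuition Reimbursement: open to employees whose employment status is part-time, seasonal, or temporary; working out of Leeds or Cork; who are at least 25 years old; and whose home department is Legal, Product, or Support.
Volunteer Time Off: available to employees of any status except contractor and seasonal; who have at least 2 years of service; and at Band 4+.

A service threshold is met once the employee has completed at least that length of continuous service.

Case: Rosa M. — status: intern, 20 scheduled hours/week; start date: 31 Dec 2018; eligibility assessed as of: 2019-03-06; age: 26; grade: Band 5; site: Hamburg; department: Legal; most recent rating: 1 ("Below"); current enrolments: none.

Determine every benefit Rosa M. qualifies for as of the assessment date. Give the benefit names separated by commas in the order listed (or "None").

None

Service from 31 Dec 2018 to 2019-03-06: 65 days.
Remote Work Stipend — status intern ✓ (not excluded); service 65 days < 90 days ✗ → not eligible.
Stock Purchase Plan — status intern ✗ (requires full-time, part-time, or temporary) → not eligible.
Identity Protection Plan — status intern ✗ (requires full-time, seasonal, or temporary) → not eligible.
Equipment Allowance — status intern ✗ (requires full-time, part-time, or seasonal) → not eligible.
Floating Holidays — service 65 days < 120 days ✗ → not eligible.
Parking Benefit — service 65 days < 12 months (≈360 days) ✗ → not eligible.
Tuition Reimbursement — status intern ✗ (requires part-time, seasonal, or temporary) → not eligible.
Volunteer Time Off — status intern ✓ (not excluded); service 65 days < 2 years (≈730 days) ✗ → not eligible.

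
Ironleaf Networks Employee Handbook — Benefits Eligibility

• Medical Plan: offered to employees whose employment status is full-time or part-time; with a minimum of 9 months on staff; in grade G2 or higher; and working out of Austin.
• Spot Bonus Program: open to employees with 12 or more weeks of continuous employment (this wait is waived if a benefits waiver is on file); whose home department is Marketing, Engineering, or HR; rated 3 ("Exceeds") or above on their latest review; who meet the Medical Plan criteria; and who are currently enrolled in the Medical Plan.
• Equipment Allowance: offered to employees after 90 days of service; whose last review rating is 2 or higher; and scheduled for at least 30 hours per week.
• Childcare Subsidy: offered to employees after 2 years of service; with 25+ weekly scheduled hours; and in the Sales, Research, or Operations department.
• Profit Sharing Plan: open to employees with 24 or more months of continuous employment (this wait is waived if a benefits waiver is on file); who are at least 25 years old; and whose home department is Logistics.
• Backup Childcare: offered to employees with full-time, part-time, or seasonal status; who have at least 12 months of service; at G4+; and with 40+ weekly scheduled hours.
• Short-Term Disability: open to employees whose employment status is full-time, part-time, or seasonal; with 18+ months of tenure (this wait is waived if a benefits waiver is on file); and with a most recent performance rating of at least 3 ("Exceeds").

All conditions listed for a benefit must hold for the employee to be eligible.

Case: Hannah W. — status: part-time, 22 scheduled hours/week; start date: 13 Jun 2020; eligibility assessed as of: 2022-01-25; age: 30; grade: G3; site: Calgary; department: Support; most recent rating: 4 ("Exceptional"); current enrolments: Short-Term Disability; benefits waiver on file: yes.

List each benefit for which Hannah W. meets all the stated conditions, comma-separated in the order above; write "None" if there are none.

Short-Term Disability

Service from 13 Jun 2020 to 2022-01-25: 591 days.
Medical Plan — status part-time ✓; service 591 days ≥ 9 months (≈270 days) ✓; grade G3 ≥ G2 ✓; site Calgary ✗ (not Austin) → not eligible.
Spot Bonus Program — benefits waiver on file ✓; dept Support ✗ → not eligible.
Equipment Allowance — service 591 days ≥ 90 days ✓; rating 4 ≥ 2 ✓; 22 hrs/wk < 30 ✗ → not eligible.
Childcare Subsidy — service 591 days < 2 years (≈730 days) ✗ → not eligible.
Profit Sharing Plan — benefits waiver on file ✓; age 30 ≥ 25 ✓; dept Support ✗ → not eligible.
Backup Childcare — status part-time ✓; service 591 days ≥ 12 months (≈360 days) ✓; grade G3 < G4 ✗ → not eligible.
Short-Term Disability — status part-time ✓; benefits waiver on file ✓; rating 4 ≥ 3 ✓ → eligible.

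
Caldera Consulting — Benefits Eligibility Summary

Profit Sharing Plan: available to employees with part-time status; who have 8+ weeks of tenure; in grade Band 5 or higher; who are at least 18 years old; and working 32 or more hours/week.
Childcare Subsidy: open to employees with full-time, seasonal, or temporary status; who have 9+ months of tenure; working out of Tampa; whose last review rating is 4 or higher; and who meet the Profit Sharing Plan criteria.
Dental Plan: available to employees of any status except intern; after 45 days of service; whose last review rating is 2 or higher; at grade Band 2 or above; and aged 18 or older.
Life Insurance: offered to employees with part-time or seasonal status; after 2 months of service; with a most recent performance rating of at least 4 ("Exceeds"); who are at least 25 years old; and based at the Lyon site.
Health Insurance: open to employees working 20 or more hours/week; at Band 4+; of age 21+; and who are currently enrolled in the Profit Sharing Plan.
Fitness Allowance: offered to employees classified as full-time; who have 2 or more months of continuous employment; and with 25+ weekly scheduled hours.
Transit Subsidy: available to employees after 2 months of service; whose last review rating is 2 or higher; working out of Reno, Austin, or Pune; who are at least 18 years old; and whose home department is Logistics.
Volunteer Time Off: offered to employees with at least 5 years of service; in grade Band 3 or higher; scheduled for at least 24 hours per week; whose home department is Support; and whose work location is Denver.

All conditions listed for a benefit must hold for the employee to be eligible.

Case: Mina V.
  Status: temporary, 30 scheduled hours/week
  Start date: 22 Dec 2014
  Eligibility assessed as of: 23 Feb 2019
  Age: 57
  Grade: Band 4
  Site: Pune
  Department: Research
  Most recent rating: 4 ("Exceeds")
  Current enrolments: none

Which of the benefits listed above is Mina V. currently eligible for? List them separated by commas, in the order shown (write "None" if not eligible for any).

Service from 22 Dec 2014 to 23 Feb 2019: 1524 days.
Profit Sharing Plan — status temporary ✗ (requires part-time) → not eligible.
Childcare Subsidy — status temporary ✓; service 1524 days ≥ 9 months (≈270 days) ✓; site Pune ✗ (not Tampa) → not eligible.
Dental Plan — status temporary ✓ (not excluded); service 1524 days ≥ 45 days ✓; rating 4 ≥ 2 ✓; grade Band 4 ≥ Band 2 ✓; age 57 ≥ 18 ✓ → eligible.
Life Insurance — status temporary ✗ (requires part-time or seasonal) → not eligible.
Health Insurance — 30 hrs/wk ≥ 20 ✓; grade Band 4 ≥ Band 4 ✓; age 57 ≥ 21 ✓; not enrolled in Profit Sharing Plan ✗ → not eligible.
Fitness Allowance — status temporary ✗ (requires full-time) → not eligible.
Transit Subsidy — service 1524 days ≥ 2 months (≈60 days) ✓; rating 4 ≥ 2 ✓; site Pune ✓; age 57 ≥ 18 ✓; dept Research ✗ → not eligible.
Volunteer Time Off — service 1524 days < 5 years (≈1825 days) ✗ → not eligible.

Dental Plan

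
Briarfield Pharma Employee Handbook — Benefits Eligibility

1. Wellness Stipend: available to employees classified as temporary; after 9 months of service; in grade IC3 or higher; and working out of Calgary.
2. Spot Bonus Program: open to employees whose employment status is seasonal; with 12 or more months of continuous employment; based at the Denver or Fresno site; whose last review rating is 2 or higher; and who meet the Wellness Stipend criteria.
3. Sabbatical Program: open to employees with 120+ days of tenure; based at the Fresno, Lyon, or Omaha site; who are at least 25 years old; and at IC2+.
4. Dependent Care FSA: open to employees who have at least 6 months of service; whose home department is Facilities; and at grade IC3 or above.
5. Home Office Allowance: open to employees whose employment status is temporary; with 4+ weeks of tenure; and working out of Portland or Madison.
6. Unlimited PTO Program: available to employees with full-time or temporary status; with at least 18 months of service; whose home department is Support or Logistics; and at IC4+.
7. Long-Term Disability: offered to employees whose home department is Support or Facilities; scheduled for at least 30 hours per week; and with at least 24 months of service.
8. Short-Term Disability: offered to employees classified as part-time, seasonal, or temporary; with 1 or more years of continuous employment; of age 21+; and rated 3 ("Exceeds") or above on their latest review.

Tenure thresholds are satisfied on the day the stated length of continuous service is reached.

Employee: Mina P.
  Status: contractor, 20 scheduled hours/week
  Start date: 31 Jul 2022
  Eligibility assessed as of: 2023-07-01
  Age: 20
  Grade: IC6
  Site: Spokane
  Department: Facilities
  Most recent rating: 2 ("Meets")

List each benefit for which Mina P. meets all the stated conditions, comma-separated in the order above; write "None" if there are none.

Service from 31 Jul 2022 to 2023-07-01: 335 days.
Wellness Stipend — status contractor ✗ (requires temporary) → not eligible.
Spot Bonus Program — status contractor ✗ (requires seasonal) → not eligible.
Sabbatical Program — service 335 days ≥ 120 days ✓; site Spokane ✗ (not Fresno, Lyon, or Omaha) → not eligible.
Dependent Care FSA — service 335 days ≥ 6 months (≈180 days) ✓; dept Facilities ✓; grade IC6 ≥ IC3 ✓ → eligible.
Home Office Allowance — status contractor ✗ (requires temporary) → not eligible.
Unlimited PTO Program — status contractor ✗ (requires full-time or temporary) → not eligible.
Long-Term Disability — dept Facilities ✓; 20 hrs/wk < 30 ✗ → not eligible.
Short-Term Disability — status contractor ✗ (requires part-time, seasonal, or temporary) → not eligible.

Dependent Care FSA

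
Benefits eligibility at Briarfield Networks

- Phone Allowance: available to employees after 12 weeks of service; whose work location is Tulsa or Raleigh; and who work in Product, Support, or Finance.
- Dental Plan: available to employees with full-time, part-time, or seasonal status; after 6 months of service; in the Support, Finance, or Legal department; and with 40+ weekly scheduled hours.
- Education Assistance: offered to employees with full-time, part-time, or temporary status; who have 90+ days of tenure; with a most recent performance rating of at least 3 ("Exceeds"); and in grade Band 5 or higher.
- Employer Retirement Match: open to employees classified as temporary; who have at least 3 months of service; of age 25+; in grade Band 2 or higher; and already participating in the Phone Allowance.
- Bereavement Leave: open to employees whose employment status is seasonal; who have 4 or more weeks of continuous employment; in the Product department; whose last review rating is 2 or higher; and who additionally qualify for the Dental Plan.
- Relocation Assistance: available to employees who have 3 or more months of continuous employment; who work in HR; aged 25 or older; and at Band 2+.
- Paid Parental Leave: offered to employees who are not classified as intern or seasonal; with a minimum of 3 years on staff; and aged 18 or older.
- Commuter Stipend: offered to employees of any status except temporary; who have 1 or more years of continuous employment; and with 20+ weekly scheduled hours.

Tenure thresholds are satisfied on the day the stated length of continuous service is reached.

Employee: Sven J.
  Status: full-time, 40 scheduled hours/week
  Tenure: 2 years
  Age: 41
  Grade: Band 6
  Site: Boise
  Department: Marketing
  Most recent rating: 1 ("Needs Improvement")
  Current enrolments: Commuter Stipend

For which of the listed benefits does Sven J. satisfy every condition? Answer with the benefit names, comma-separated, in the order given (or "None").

Commuter Stipend

Phone Allowance — service 2 years ≥ 12 weeks (≈84 days) ✓; site Boise ✗ (not Tulsa or Raleigh) → not eligible.
Dental Plan — status full-time ✓; service 2 years ≥ 6 months (≈180 days) ✓; dept Marketing ✗ → not eligible.
Education Assistance — status full-time ✓; service 2 years ≥ 90 days ✓; rating 1 < 3 ✗ → not eligible.
Employer Retirement Match — status full-time ✗ (requires temporary) → not eligible.
Bereavement Leave — status full-time ✗ (requires seasonal) → not eligible.
Relocation Assistance — service 2 years ≥ 3 months (≈90 days) ✓; dept Marketing ✗ → not eligible.
Paid Parental Leave — status full-time ✓ (not excluded); service 2 years < 3 years ✗ → not eligible.
Commuter Stipend — status full-time ✓ (not excluded); service 2 years ≥ 1 year ✓; 40 hrs/wk ≥ 20 ✓ → eligible.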